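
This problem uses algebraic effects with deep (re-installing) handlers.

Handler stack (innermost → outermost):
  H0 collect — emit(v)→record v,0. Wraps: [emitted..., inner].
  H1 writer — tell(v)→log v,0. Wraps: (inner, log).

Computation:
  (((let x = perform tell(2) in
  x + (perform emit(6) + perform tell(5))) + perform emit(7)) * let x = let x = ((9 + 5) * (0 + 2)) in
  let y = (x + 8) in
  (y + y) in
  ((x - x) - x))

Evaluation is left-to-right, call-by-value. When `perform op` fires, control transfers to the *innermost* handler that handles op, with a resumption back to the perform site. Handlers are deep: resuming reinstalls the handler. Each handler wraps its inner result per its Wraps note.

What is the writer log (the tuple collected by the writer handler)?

Answer: (2, 5)

Evaluation trace:
tell(2) @ H1 ⇒ log+=2
emit(6) @ H0 ⇒ out+=6
tell(5) @ H1 ⇒ log+=5
emit(7) @ H0 ⇒ out+=7
H0 returns [6, 7, 0]
H1 returns ([6, 7, 0], (2, 5))
= ([6, 7, 0], (2, 5))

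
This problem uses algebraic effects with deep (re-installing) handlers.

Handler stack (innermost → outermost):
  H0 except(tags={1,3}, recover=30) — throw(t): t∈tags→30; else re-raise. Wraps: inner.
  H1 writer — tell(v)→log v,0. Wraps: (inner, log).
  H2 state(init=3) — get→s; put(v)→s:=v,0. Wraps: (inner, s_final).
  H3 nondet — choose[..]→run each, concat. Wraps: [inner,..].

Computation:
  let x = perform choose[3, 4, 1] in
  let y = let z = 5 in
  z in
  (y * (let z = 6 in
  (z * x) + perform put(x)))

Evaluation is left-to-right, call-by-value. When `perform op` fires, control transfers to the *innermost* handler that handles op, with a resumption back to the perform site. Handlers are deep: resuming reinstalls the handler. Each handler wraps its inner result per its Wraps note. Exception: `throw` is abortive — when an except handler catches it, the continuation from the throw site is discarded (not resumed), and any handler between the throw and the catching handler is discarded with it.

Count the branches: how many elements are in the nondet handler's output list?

Step-by-step:
choose[3, 4, 1] @ H3
  branch[0] choose=3:
    put(3) @ H2 ⇒ s:=3
    H0 returns 90
    H1 returns (90, ())
    H2 returns ((90, ()), 3)
    H3 returns [((90, ()), 3)]
  branch[1] choose=4:
    put(4) @ H2 ⇒ s:=4
    H0 returns 120
    H1 returns (120, ())
    H2 returns ((120, ()), 4)
    H3 returns [((120, ()), 4)]
  branch[2] choose=1:
    put(1) @ H2 ⇒ s:=1
    H0 returns 30
    H1 returns (30, ())
    H2 returns ((30, ()), 1)
    H3 returns [((30, ()), 1)]
= [((90, ()), 3), ((120, ()), 4), ((30, ()), 1)]

Answer: 3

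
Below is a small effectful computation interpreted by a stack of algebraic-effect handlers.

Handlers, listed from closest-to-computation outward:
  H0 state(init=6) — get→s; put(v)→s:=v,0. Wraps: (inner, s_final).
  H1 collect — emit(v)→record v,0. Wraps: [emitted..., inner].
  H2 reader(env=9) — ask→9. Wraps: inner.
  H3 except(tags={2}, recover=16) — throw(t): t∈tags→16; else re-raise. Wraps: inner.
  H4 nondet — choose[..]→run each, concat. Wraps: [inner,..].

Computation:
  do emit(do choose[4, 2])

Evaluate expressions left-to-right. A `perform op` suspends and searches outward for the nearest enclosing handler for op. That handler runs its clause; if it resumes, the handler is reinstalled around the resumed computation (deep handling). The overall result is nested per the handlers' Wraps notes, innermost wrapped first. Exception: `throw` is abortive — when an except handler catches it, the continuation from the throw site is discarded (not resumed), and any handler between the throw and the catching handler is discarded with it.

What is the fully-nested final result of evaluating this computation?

Evaluation trace:
choose[4, 2] @ H4
  branch[0] choose=4:
    emit(4) @ H1 ⇒ out+=4
    H0 returns (0, 6)
    H1 returns [4, (0, 6)]
    H2 returns [4, (0, 6)]
    H3 returns [4, (0, 6)]
    H4 returns [[4, (0, 6)]]
  branch[1] choose=2:
    emit(2) @ H1 ⇒ out+=2
    H0 returns (0, 6)
    H1 returns [2, (0, 6)]
    H2 returns [2, (0, 6)]
    H3 returns [2, (0, 6)]
    H4 returns [[2, (0, 6)]]
= [[4, (0, 6)], [2, (0, 6)]]

Answer: [[4, (0, 6)], [2, (0, 6)]]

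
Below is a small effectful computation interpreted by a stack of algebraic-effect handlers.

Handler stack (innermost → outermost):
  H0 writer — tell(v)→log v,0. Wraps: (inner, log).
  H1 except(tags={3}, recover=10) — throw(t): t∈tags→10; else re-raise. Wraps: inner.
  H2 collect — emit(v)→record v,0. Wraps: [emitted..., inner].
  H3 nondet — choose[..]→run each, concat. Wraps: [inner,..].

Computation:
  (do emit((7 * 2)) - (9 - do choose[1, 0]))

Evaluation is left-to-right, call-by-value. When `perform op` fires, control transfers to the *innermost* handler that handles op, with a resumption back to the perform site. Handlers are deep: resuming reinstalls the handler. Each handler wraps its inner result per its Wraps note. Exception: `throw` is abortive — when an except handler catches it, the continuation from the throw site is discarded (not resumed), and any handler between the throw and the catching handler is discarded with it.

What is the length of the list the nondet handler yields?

Evaluation trace:
emit(14) @ H2 ⇒ out+=14
choose[1, 0] @ H3
  branch[0] choose=1:
    H0 returns (-8, ())
    H1 returns (-8, ())
    H2 returns [14, (-8, ())]
    H3 returns [[14, (-8, ())]]
  branch[1] choose=0:
    H0 returns (-9, ())
    H1 returns (-9, ())
    H2 returns [14, (-9, ())]
    H3 returns [[14, (-9, ())]]
= [[14, (-8, ())], [14, (-9, ())]]

Answer: 2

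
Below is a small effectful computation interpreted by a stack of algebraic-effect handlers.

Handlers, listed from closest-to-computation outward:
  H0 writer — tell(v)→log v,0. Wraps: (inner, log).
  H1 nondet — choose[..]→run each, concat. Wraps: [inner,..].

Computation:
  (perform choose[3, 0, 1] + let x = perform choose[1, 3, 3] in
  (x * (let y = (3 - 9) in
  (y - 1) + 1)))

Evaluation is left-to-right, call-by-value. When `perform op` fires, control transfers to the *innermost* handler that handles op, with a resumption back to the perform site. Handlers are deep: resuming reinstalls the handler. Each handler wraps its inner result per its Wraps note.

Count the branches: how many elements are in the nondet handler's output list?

Answer: 9

Evaluation trace:
choose[3, 0, 1] @ H1
  branch[0] choose=3:
    choose[1, 3, 3] @ H1
      branch[0] choose=1:
        H0 returns (-3, ())
        H1 returns [(-3, ())]
      branch[1] choose=3:
        H0 returns (-15, ())
        H1 returns [(-15, ())]
      branch[2] choose=3:
        H0 returns (-15, ())
        H1 returns [(-15, ())]
  branch[1] choose=0:
    choose[1, 3, 3] @ H1
      branch[0] choose=1:
        H0 returns (-6, ())
        H1 returns [(-6, ())]
      branch[1] choose=3:
        H0 returns (-18, ())
        H1 returns [(-18, ())]
      branch[2] choose=3:
        H0 returns (-18, ())
        H1 returns [(-18, ())]
  branch[2] choose=1:
    choose[1, 3, 3] @ H1
      branch[0] choose=1:
        H0 returns (-5, ())
        H1 returns [(-5, ())]
      branch[1] choose=3:
        H0 returns (-17, ())
        H1 returns [(-17, ())]
      branch[2] choose=3:
        H0 returns (-17, ())
        H1 returns [(-17, ())]
= [(-3, ()), (-15, ()), (-15, ()), (-6, ()), (-18, ()), (-18, ()), (-5, ()), (-17, ()), (-17, ())]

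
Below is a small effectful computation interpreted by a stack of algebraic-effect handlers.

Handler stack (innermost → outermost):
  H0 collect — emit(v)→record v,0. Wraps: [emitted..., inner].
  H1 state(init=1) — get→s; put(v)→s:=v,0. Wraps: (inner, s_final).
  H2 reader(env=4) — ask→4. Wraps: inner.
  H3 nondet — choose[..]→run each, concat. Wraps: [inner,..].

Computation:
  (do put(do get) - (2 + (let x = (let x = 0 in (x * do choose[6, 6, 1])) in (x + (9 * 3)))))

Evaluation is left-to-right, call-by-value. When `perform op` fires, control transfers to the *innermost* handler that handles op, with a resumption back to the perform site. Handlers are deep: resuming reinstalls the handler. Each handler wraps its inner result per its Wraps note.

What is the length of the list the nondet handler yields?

Working:
get @ H1 ⇒ 1
put(1) @ H1 ⇒ s:=1
choose[6, 6, 1] @ H3
  branch[0] choose=6:
    H0 returns [-29]
    H1 returns ([-29], 1)
    H2 returns ([-29], 1)
    H3 returns [([-29], 1)]
  branch[1] choose=6:
    H0 returns [-29]
    H1 returns ([-29], 1)
    H2 returns ([-29], 1)
    H3 returns [([-29], 1)]
  branch[2] choose=1:
    H0 returns [-29]
    H1 returns ([-29], 1)
    H2 returns ([-29], 1)
    H3 returns [([-29], 1)]
= [([-29], 1), ([-29], 1), ([-29], 1)]

Answer: 3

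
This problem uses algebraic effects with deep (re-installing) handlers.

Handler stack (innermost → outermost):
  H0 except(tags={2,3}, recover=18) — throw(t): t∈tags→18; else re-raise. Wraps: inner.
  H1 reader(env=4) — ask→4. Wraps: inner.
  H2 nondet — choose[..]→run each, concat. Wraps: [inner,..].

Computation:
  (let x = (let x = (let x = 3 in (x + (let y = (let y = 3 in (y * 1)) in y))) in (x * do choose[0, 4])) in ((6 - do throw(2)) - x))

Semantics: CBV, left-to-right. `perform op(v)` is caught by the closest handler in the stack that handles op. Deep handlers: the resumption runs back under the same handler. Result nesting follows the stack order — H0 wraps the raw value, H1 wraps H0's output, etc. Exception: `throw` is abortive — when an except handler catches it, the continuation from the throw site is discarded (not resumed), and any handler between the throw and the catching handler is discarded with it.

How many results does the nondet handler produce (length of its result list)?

Answer: 2

Step-by-step:
choose[0, 4] @ H2
  branch[0] choose=0:
    throw(2) @ H0 caught ⇒ 18
    H1 returns 18
    H2 returns [18]
  branch[1] choose=4:
    throw(2) @ H0 caught ⇒ 18
    H1 returns 18
    H2 returns [18]
= [18, 18]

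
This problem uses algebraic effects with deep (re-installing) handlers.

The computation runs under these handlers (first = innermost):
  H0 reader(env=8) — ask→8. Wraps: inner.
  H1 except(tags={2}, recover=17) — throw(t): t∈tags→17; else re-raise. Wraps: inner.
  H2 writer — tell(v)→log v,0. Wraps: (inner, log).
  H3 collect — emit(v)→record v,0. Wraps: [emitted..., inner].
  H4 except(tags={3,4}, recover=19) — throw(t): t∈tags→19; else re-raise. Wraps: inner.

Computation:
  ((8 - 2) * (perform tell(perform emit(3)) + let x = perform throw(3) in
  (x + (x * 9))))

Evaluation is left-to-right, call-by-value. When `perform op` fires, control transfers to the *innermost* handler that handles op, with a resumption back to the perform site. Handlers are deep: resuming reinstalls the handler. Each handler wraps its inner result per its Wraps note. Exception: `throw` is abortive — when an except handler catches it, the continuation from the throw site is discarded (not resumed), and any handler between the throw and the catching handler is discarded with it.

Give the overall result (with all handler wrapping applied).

Answer: 19

Evaluation trace:
emit(3) @ H3 ⇒ out+=3
tell(0) @ H2 ⇒ log+=0
throw(3) @ H1 re-raised
throw(3) @ H4 caught ⇒ 19
= 19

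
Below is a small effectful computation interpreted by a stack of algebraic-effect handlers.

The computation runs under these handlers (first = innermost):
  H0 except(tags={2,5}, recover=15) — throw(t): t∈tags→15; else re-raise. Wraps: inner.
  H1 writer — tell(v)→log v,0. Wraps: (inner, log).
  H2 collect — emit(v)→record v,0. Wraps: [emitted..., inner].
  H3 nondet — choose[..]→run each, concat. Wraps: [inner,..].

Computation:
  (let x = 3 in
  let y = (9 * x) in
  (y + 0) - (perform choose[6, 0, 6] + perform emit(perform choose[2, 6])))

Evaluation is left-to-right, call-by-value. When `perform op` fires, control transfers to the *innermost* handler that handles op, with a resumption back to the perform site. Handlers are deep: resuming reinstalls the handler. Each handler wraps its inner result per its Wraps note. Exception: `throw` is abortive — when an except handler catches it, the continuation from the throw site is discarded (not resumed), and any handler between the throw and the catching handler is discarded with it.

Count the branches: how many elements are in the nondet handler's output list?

Answer: 6

Working:
choose[6, 0, 6] @ H3
  branch[0] choose=6:
    choose[2, 6] @ H3
      branch[0] choose=2:
        emit(2) @ H2 ⇒ out+=2
        H0 returns 21
        H1 returns (21, ())
        H2 returns [2, (21, ())]
        H3 returns [[2, (21, ())]]
      branch[1] choose=6:
        emit(6) @ H2 ⇒ out+=6
        H0 returns 21
        H1 returns (21, ())
        H2 returns [6, (21, ())]
        H3 returns [[6, (21, ())]]
  branch[1] choose=0:
    choose[2, 6] @ H3
      branch[0] choose=2:
        emit(2) @ H2 ⇒ out+=2
        H0 returns 27
        H1 returns (27, ())
        H2 returns [2, (27, ())]
        H3 returns [[2, (27, ())]]
      branch[1] choose=6:
        emit(6) @ H2 ⇒ out+=6
        H0 returns 27
        H1 returns (27, ())
        H2 returns [6, (27, ())]
        H3 returns [[6, (27, ())]]
  branch[2] choose=6:
    choose[2, 6] @ H3
      branch[0] choose=2:
        emit(2) @ H2 ⇒ out+=2
        H0 returns 21
        H1 returns (21, ())
        H2 returns [2, (21, ())]
        H3 returns [[2, (21, ())]]
      branch[1] choose=6:
        emit(6) @ H2 ⇒ out+=6
        H0 returns 21
        H1 returns (21, ())
        H2 returns [6, (21, ())]
        H3 returns [[6, (21, ())]]
= [[2, (21, ())], [6, (21, ())], [2, (27, ())], [6, (27, ())], [2, (21, ())], [6, (21, ())]]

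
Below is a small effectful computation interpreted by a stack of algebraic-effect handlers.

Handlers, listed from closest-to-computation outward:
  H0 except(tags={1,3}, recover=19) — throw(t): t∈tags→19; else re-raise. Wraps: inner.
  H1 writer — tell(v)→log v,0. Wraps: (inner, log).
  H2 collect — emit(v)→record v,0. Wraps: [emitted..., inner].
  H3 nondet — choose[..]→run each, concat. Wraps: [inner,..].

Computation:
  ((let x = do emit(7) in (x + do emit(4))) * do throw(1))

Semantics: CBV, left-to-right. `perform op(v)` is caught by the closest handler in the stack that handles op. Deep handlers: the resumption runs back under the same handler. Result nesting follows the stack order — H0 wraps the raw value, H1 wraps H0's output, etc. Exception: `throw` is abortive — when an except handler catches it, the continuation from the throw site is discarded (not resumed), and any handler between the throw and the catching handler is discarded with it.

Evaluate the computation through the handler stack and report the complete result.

Answer: [[7, 4, (19, ())]]

Step-by-step:
emit(7) @ H2 ⇒ out+=7
emit(4) @ H2 ⇒ out+=4
throw(1) @ H0 caught ⇒ 19
H1 returns (19, ())
H2 returns [7, 4, (19, ())]
H3 returns [[7, 4, (19, ())]]
= [[7, 4, (19, ())]]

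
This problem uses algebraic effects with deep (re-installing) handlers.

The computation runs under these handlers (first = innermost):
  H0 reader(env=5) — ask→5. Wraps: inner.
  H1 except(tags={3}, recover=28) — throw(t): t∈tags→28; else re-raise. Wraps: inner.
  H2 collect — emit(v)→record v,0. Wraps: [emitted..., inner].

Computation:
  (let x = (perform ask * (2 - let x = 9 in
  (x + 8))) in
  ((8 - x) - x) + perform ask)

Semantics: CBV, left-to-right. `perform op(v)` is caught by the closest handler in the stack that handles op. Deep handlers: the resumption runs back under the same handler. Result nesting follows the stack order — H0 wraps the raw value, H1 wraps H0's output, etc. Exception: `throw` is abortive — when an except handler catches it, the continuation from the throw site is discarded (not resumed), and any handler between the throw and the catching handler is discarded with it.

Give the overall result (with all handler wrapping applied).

Step-by-step:
ask @ H0 ⇒ 5
ask @ H0 ⇒ 5
H0 returns 163
H1 returns 163
H2 returns [163]
= [163]

Answer: [163]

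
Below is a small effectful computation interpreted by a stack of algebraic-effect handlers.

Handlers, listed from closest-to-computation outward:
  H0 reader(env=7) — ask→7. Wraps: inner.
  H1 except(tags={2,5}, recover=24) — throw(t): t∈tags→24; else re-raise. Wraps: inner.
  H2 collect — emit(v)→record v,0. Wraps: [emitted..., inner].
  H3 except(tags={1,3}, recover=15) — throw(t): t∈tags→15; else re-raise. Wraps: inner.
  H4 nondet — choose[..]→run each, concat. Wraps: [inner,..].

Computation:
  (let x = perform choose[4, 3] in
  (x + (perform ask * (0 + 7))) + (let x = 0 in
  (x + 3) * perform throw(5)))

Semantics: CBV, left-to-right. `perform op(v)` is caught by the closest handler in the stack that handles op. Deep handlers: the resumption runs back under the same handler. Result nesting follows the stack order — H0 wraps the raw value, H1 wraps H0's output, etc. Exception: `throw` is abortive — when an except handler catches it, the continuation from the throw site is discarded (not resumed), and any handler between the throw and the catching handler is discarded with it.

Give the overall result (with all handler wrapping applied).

Step-by-step:
choose[4, 3] @ H4
  branch[0] choose=4:
    ask @ H0 ⇒ 7
    throw(5) @ H1 caught ⇒ 24
    H2 returns [24]
    H3 returns [24]
    H4 returns [[24]]
  branch[1] choose=3:
    ask @ H0 ⇒ 7
    throw(5) @ H1 caught ⇒ 24
    H2 returns [24]
    H3 returns [24]
    H4 returns [[24]]
= [[24], [24]]

Answer: [[24], [24]]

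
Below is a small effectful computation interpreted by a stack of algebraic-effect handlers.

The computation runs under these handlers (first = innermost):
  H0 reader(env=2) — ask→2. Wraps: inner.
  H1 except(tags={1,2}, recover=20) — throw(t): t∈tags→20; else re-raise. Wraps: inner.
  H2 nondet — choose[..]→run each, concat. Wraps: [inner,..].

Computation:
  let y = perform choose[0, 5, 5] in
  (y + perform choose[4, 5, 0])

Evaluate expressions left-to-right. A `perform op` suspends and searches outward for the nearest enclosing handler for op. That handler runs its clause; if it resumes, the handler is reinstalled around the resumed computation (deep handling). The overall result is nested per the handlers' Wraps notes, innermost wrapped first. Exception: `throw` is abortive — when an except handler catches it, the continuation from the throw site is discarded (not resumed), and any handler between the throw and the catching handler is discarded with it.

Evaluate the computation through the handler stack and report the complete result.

Working:
choose[0, 5, 5] @ H2
  branch[0] choose=0:
    choose[4, 5, 0] @ H2
      branch[0] choose=4:
        H0 returns 4
        H1 returns 4
        H2 returns [4]
      branch[1] choose=5:
        H0 returns 5
        H1 returns 5
        H2 returns [5]
      branch[2] choose=0:
        H0 returns 0
        H1 returns 0
        H2 returns [0]
  branch[1] choose=5:
    choose[4, 5, 0] @ H2
      branch[0] choose=4:
        H0 returns 9
        H1 returns 9
        H2 returns [9]
      branch[1] choose=5:
        H0 returns 10
        H1 returns 10
        H2 returns [10]
      branch[2] choose=0:
        H0 returns 5
        H1 returns 5
        H2 returns [5]
  branch[2] choose=5:
    choose[4, 5, 0] @ H2
      branch[0] choose=4:
        H0 returns 9
        H1 returns 9
        H2 returns [9]
      branch[1] choose=5:
        H0 returns 10
        H1 returns 10
        H2 returns [10]
      branch[2] choose=0:
        H0 returns 5
        H1 returns 5
        H2 returns [5]
= [4, 5, 0, 9, 10, 5, 9, 10, 5]

Answer: [4, 5, 0, 9, 10, 5, 9, 10, 5]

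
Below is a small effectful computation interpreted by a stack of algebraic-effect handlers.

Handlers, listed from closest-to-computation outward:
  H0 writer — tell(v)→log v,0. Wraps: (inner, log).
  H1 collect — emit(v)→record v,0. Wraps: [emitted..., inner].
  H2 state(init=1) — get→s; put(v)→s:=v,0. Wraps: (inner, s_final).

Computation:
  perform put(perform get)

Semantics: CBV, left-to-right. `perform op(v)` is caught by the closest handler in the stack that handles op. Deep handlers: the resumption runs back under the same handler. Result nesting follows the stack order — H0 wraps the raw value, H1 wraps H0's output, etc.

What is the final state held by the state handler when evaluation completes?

Step-by-step:
get @ H2 ⇒ 1
put(1) @ H2 ⇒ s:=1
H0 returns (0, ())
H1 returns [(0, ())]
H2 returns ([(0, ())], 1)
= ([(0, ())], 1)

Answer: 1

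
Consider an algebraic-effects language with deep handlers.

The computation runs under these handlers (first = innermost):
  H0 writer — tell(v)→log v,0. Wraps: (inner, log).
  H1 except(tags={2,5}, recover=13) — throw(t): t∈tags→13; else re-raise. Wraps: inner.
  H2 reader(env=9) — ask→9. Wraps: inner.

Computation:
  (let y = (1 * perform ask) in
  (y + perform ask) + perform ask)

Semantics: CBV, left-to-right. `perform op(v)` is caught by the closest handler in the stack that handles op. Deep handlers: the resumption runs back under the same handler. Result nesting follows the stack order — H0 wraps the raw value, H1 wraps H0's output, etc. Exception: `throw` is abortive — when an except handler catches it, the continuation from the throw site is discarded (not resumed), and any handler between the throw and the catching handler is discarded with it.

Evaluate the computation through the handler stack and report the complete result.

Working:
ask @ H2 ⇒ 9
ask @ H2 ⇒ 9
ask @ H2 ⇒ 9
H0 returns (27, ())
H1 returns (27, ())
H2 returns (27, ())
= (27, ())

Answer: (27, ())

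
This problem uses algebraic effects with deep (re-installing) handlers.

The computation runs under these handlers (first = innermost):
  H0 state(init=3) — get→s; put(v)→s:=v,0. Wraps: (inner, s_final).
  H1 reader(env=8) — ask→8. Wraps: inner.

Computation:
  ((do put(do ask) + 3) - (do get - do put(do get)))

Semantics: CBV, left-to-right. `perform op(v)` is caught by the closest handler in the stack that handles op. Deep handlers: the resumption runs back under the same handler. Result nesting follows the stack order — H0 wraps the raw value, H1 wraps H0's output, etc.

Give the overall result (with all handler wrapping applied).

Step-by-step:
ask @ H1 ⇒ 8
put(8) @ H0 ⇒ s:=8
get @ H0 ⇒ 8
get @ H0 ⇒ 8
put(8) @ H0 ⇒ s:=8
H0 returns (-5, 8)
H1 returns (-5, 8)
= (-5, 8)

Answer: (-5, 8)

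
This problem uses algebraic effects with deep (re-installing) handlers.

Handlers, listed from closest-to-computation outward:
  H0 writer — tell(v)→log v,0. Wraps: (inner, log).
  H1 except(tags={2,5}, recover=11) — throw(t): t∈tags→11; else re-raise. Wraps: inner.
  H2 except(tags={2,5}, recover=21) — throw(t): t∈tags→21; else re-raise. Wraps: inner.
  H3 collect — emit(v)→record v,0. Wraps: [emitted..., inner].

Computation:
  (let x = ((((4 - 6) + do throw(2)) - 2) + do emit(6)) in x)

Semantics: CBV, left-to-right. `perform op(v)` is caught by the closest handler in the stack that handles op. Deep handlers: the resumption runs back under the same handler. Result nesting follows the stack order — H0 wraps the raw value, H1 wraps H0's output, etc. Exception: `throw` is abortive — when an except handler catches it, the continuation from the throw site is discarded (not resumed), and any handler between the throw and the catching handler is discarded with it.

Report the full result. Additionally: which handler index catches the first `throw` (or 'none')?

Answer: [11] ; first throw caught by: H1

Evaluation trace:
throw(2) @ H1 caught ⇒ 11
H2 returns 11
H3 returns [11]
= [11]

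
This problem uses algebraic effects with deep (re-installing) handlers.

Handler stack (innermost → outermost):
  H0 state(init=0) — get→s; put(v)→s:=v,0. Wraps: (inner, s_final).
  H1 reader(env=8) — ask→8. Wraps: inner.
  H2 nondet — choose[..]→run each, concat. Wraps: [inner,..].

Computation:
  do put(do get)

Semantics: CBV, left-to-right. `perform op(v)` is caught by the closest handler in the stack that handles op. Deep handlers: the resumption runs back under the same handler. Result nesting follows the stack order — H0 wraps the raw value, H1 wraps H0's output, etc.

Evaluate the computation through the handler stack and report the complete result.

Answer: [(0, 0)]

Evaluation trace:
get @ H0 ⇒ 0
put(0) @ H0 ⇒ s:=0
H0 returns (0, 0)
H1 returns (0, 0)
H2 returns [(0, 0)]
= [(0, 0)]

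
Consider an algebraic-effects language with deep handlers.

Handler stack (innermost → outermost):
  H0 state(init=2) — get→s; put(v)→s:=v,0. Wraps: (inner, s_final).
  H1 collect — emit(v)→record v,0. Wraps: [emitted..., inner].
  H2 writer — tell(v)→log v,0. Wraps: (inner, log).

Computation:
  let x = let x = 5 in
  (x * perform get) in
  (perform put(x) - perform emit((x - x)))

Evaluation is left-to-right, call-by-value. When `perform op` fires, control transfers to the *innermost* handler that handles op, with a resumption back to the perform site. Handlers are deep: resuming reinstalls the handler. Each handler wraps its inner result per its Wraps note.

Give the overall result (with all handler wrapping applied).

Answer: ([0, (0, 10)], ())

Working:
get @ H0 ⇒ 2
put(10) @ H0 ⇒ s:=10
emit(0) @ H1 ⇒ out+=0
H0 returns (0, 10)
H1 returns [0, (0, 10)]
H2 returns ([0, (0, 10)], ())
= ([0, (0, 10)], ())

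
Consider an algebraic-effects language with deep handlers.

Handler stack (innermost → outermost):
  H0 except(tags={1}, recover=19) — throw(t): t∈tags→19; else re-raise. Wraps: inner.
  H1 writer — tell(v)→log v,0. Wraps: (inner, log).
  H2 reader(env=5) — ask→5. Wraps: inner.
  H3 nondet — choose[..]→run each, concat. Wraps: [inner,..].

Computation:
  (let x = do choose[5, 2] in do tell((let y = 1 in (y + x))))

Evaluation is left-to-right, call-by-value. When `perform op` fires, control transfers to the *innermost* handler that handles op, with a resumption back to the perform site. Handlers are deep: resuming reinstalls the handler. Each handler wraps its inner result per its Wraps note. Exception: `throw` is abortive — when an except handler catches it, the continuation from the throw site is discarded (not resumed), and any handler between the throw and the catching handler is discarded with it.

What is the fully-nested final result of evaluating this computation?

Answer: [(0, (6)), (0, (3))]

Working:
choose[5, 2] @ H3
  branch[0] choose=5:
    tell(6) @ H1 ⇒ log+=6
    H0 returns 0
    H1 returns (0, (6))
    H2 returns (0, (6))
    H3 returns [(0, (6))]
  branch[1] choose=2:
    tell(3) @ H1 ⇒ log+=3
    H0 returns 0
    H1 returns (0, (3))
    H2 returns (0, (3))
    H3 returns [(0, (3))]
= [(0, (6)), (0, (3))]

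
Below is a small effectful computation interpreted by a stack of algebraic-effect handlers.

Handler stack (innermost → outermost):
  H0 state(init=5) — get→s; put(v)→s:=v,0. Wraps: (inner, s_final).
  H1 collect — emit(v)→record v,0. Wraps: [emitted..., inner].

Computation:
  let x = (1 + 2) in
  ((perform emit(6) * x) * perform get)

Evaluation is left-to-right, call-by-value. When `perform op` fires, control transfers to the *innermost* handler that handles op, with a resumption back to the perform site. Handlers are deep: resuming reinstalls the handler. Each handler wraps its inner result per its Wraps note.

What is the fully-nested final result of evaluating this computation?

Working:
emit(6) @ H1 ⇒ out+=6
get @ H0 ⇒ 5
H0 returns (0, 5)
H1 returns [6, (0, 5)]
= [6, (0, 5)]

Answer: [6, (0, 5)]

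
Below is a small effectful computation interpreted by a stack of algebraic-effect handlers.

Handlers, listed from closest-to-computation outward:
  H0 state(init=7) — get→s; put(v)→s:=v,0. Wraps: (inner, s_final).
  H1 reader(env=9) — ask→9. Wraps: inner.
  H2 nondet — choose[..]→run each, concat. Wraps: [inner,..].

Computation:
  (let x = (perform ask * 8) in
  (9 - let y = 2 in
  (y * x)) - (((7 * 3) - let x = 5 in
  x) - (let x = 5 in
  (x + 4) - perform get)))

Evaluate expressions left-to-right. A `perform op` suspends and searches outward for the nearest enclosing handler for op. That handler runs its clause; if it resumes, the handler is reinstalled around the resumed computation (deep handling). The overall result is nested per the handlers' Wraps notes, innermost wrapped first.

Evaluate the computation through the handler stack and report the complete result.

Answer: [(-149, 7)]

Working:
ask @ H1 ⇒ 9
get @ H0 ⇒ 7
H0 returns (-149, 7)
H1 returns (-149, 7)
H2 returns [(-149, 7)]
= [(-149, 7)]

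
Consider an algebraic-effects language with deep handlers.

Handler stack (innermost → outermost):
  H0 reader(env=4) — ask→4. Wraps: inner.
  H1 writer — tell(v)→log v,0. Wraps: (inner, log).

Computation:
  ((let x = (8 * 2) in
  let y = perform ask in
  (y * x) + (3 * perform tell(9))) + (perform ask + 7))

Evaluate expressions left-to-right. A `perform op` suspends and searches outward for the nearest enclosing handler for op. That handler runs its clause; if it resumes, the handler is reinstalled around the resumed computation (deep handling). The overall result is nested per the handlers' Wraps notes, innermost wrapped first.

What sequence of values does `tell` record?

Answer: (9)

Step-by-step:
ask @ H0 ⇒ 4
tell(9) @ H1 ⇒ log+=9
ask @ H0 ⇒ 4
H0 returns 75
H1 returns (75, (9))
= (75, (9))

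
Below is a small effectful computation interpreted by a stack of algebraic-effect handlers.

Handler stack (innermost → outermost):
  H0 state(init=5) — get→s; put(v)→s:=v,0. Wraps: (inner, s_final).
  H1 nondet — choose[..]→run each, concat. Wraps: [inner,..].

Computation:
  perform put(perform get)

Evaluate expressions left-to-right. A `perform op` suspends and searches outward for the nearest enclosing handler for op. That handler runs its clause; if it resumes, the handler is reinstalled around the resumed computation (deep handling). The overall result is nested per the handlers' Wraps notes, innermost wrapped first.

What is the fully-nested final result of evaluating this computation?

Answer: [(0, 5)]

Evaluation trace:
get @ H0 ⇒ 5
put(5) @ H0 ⇒ s:=5
H0 returns (0, 5)
H1 returns [(0, 5)]
= [(0, 5)]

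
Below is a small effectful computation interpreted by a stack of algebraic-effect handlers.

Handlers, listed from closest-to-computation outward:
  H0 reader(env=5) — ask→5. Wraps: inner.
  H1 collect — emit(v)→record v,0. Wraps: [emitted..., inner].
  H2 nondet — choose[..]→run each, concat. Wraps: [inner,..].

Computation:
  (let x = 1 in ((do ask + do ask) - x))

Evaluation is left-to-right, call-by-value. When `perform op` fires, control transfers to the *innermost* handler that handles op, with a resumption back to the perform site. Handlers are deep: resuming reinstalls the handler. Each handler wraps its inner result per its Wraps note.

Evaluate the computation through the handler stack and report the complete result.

Answer: [[9]]

Evaluation trace:
ask @ H0 ⇒ 5
ask @ H0 ⇒ 5
H0 returns 9
H1 returns [9]
H2 returns [[9]]
= [[9]]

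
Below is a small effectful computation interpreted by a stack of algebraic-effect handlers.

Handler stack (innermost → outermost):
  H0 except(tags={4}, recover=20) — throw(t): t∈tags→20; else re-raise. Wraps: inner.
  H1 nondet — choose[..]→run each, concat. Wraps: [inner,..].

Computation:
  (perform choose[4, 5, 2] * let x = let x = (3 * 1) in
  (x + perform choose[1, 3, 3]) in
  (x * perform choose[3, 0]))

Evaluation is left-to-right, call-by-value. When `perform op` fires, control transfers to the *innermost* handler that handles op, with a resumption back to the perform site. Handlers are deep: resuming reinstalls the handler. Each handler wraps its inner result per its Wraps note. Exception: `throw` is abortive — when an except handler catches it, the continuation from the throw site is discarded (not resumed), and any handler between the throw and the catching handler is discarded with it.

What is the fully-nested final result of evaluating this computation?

Evaluation trace:
choose[4, 5, 2] @ H1
  branch[0] choose=4:
    choose[1, 3, 3] @ H1
      branch[0] choose=1:
        choose[3, 0] @ H1
          branch[0] choose=3:
            H0 returns 48
            H1 returns [48]
          branch[1] choose=0:
            H0 returns 0
            H1 returns [0]
      branch[1] choose=3:
        choose[3, 0] @ H1
          branch[0] choose=3:
            H0 returns 72
            H1 returns [72]
          branch[1] choose=0:
            H0 returns 0
            H1 returns [0]
      branch[2] choose=3:
        choose[3, 0] @ H1
          branch[0] choose=3:
            H0 returns 72
            H1 returns [72]
          branch[1] choose=0:
            H0 returns 0
            H1 returns [0]
  branch[1] choose=5:
    choose[1, 3, 3] @ H1
      branch[0] choose=1:
        choose[3, 0] @ H1
          branch[0] choose=3:
            H0 returns 60
            H1 returns [60]
          branch[1] choose=0:
            H0 returns 0
            H1 returns [0]
      branch[1] choose=3:
        choose[3, 0] @ H1
          branch[0] choose=3:
            H0 returns 90
            H1 returns [90]
          branch[1] choose=0:
            H0 returns 0
            H1 returns [0]
      branch[2] choose=3:
        choose[3, 0] @ H1
          branch[0] choose=3:
            H0 returns 90
            H1 returns [90]
          branch[1] choose=0:
            H0 returns 0
            H1 returns [0]
  branch[2] choose=2:
    choose[1, 3, 3] @ H1
      branch[0] choose=1:
        choose[3, 0] @ H1
          branch[0] choose=3:
            H0 returns 24
            H1 returns [24]
          branch[1] choose=0:
            H0 returns 0
            H1 returns [0]
      branch[1] choose=3:
        choose[3, 0] @ H1
          branch[0] choose=3:
            H0 returns 36
            H1 returns [36]
          branch[1] choose=0:
            H0 returns 0
            H1 returns [0]
      branch[2] choose=3:
        choose[3, 0] @ H1
          branch[0] choose=3:
            H0 returns 36
            H1 returns [36]
          branch[1] choose=0:
            H0 returns 0
            H1 returns [0]
= [48, 0, 72, 0, 72, 0, 60, 0, 90, 0, 90, 0, 24, 0, 36, 0, 36, 0]

Answer: [48, 0, 72, 0, 72, 0, 60, 0, 90, 0, 90, 0, 24, 0, 36, 0, 36, 0]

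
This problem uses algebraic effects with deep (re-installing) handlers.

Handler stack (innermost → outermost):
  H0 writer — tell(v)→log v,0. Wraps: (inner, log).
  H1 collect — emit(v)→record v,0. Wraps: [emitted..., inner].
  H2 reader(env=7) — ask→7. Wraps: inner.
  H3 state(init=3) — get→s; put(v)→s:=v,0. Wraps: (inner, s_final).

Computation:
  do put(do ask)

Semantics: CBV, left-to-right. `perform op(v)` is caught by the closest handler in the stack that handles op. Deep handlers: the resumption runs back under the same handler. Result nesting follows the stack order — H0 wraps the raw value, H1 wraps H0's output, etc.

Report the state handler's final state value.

Answer: 7

Step-by-step:
ask @ H2 ⇒ 7
put(7) @ H3 ⇒ s:=7
H0 returns (0, ())
H1 returns [(0, ())]
H2 returns [(0, ())]
H3 returns ([(0, ())], 7)
= ([(0, ())], 7)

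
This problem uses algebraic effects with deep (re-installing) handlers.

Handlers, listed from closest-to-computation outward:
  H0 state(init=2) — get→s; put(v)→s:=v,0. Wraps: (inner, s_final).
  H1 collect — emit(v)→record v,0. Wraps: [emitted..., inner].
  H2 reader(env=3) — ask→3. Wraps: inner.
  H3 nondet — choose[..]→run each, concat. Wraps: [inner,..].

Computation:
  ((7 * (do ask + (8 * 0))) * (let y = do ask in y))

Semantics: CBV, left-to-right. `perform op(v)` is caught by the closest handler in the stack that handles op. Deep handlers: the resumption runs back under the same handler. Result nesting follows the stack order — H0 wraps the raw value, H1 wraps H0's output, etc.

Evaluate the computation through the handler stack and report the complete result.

Step-by-step:
ask @ H2 ⇒ 3
ask @ H2 ⇒ 3
H0 returns (63, 2)
H1 returns [(63, 2)]
H2 returns [(63, 2)]
H3 returns [[(63, 2)]]
= [[(63, 2)]]

Answer: [[(63, 2)]]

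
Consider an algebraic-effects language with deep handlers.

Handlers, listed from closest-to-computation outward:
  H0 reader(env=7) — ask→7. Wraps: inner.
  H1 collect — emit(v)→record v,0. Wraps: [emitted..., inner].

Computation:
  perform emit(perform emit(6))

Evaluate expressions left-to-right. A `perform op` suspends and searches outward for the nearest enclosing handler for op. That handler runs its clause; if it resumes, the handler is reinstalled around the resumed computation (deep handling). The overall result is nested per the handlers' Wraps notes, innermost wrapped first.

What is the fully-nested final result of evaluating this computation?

Answer: [6, 0, 0]

Step-by-step:
emit(6) @ H1 ⇒ out+=6
emit(0) @ H1 ⇒ out+=0
H0 returns 0
H1 returns [6, 0, 0]
= [6, 0, 0]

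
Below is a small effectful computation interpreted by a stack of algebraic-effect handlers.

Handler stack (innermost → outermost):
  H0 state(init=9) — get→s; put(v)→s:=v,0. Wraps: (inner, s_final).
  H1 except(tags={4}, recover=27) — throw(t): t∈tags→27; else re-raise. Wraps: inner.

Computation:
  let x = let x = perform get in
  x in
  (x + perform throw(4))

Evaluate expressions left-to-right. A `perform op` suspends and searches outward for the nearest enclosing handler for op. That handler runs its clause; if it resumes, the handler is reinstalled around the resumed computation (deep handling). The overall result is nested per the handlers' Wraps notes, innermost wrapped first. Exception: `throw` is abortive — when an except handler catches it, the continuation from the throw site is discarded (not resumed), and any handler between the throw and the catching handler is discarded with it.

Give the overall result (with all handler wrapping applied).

Working:
get @ H0 ⇒ 9
throw(4) @ H1 caught ⇒ 27
= 27

Answer: 27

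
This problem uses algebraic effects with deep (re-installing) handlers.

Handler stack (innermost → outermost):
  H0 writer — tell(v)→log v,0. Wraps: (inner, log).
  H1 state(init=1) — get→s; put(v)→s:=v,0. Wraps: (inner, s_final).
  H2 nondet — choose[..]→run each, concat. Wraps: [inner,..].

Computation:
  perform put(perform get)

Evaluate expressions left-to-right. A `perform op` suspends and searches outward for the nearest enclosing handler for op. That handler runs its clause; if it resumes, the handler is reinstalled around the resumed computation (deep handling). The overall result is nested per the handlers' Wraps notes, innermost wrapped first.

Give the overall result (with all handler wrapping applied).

Answer: [((0, ()), 1)]

Working:
get @ H1 ⇒ 1
put(1) @ H1 ⇒ s:=1
H0 returns (0, ())
H1 returns ((0, ()), 1)
H2 returns [((0, ()), 1)]
= [((0, ()), 1)]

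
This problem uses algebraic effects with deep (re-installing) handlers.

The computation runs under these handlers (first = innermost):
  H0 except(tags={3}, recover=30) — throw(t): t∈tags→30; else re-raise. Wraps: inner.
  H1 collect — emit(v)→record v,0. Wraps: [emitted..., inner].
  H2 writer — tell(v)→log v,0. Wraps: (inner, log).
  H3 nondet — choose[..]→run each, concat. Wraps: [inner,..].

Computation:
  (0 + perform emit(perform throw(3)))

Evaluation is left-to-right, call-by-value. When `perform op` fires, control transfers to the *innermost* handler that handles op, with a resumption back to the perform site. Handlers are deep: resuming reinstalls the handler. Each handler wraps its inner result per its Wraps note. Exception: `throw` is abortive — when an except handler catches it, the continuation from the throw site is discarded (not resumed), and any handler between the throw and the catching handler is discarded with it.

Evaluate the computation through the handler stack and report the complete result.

Answer: [([30], ())]

Evaluation trace:
throw(3) @ H0 caught ⇒ 30
H1 returns [30]
H2 returns ([30], ())
H3 returns [([30], ())]
= [([30], ())]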